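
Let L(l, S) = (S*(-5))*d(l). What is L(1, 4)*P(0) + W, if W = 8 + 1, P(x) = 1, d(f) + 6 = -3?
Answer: 189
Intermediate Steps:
d(f) = -9 (d(f) = -6 - 3 = -9)
W = 9
L(l, S) = 45*S (L(l, S) = (S*(-5))*(-9) = -5*S*(-9) = 45*S)
L(1, 4)*P(0) + W = (45*4)*1 + 9 = 180*1 + 9 = 180 + 9 = 189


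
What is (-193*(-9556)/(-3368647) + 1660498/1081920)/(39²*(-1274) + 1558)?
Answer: -257016992489/504048046241631360 ≈ -5.0991e-7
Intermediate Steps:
(-193*(-9556)/(-3368647) + 1660498/1081920)/(39²*(-1274) + 1558) = (1844308*(-1/3368647) + 1660498*(1/1081920))/(1521*(-1274) + 1558) = (-1844308/3368647 + 118607/77280)/(-1937754 + 1558) = (257016992489/260329040160)/(-1936196) = (257016992489/260329040160)*(-1/1936196) = -257016992489/504048046241631360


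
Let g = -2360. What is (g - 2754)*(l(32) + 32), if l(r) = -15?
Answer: -86938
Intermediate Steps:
(g - 2754)*(l(32) + 32) = (-2360 - 2754)*(-15 + 32) = -5114*17 = -86938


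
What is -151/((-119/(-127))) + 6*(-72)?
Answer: -70585/119 ≈ -593.15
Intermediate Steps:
-151/((-119/(-127))) + 6*(-72) = -151/((-119*(-1/127))) - 432 = -151/119/127 - 432 = -151*127/119 - 432 = -19177/119 - 432 = -70585/119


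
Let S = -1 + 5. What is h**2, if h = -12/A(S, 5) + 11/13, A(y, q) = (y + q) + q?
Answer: 1/8281 ≈ 0.00012076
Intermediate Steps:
S = 4
A(y, q) = y + 2*q (A(y, q) = (q + y) + q = y + 2*q)
h = -1/91 (h = -12/(4 + 2*5) + 11/13 = -12/(4 + 10) + 11*(1/13) = -12/14 + 11/13 = -12*1/14 + 11/13 = -6/7 + 11/13 = -1/91 ≈ -0.010989)
h**2 = (-1/91)**2 = 1/8281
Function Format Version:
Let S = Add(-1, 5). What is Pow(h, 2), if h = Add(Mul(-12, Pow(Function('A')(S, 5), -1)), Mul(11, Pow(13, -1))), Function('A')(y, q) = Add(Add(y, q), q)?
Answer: Rational(1, 8281) ≈ 0.00012076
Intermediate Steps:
S = 4
Function('A')(y, q) = Add(y, Mul(2, q)) (Function('A')(y, q) = Add(Add(q, y), q) = Add(y, Mul(2, q)))
h = Rational(-1, 91) (h = Add(Mul(-12, Pow(Add(4, Mul(2, 5)), -1)), Mul(11, Pow(13, -1))) = Add(Mul(-12, Pow(Add(4, 10), -1)), Mul(11, Rational(1, 13))) = Add(Mul(-12, Pow(14, -1)), Rational(11, 13)) = Add(Mul(-12, Rational(1, 14)), Rational(11, 13)) = Add(Rational(-6, 7), Rational(11, 13)) = Rational(-1, 91) ≈ -0.010989)
Pow(h, 2) = Pow(Rational(-1, 91), 2) = Rational(1, 8281)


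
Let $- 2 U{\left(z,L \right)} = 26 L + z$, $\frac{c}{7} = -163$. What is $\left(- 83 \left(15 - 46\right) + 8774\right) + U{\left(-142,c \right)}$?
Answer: $26251$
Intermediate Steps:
$c = -1141$ ($c = 7 \left(-163\right) = -1141$)
$U{\left(z,L \right)} = - 13 L - \frac{z}{2}$ ($U{\left(z,L \right)} = - \frac{26 L + z}{2} = - \frac{z + 26 L}{2} = - 13 L - \frac{z}{2}$)
$\left(- 83 \left(15 - 46\right) + 8774\right) + U{\left(-142,c \right)} = \left(- 83 \left(15 - 46\right) + 8774\right) - -14904 = \left(- 83 \left(15 - 46\right) + 8774\right) + \left(14833 + 71\right) = \left(\left(-83\right) \left(-31\right) + 8774\right) + 14904 = \left(2573 + 8774\right) + 14904 = 11347 + 14904 = 26251$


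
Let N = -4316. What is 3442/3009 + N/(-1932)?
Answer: 1636399/484449 ≈ 3.3779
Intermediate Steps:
3442/3009 + N/(-1932) = 3442/3009 - 4316/(-1932) = 3442*(1/3009) - 4316*(-1/1932) = 3442/3009 + 1079/483 = 1636399/484449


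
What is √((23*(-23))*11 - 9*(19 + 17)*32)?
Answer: I*√16187 ≈ 127.23*I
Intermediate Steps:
√((23*(-23))*11 - 9*(19 + 17)*32) = √(-529*11 - 9*36*32) = √(-5819 - 324*32) = √(-5819 - 10368) = √(-16187) = I*√16187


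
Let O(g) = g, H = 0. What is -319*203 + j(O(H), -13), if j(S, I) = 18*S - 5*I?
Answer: -64692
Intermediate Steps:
j(S, I) = -5*I + 18*S
-319*203 + j(O(H), -13) = -319*203 + (-5*(-13) + 18*0) = -64757 + (65 + 0) = -64757 + 65 = -64692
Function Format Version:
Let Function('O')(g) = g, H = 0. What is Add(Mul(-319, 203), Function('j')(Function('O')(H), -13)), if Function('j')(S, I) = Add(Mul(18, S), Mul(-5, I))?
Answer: -64692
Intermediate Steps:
Function('j')(S, I) = Add(Mul(-5, I), Mul(18, S))
Add(Mul(-319, 203), Function('j')(Function('O')(H), -13)) = Add(Mul(-319, 203), Add(Mul(-5, -13), Mul(18, 0))) = Add(-64757, Add(65, 0)) = Add(-64757, 65) = -64692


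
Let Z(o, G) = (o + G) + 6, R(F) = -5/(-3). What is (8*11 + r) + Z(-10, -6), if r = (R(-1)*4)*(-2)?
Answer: 194/3 ≈ 64.667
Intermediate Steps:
R(F) = 5/3 (R(F) = -5*(-⅓) = 5/3)
r = -40/3 (r = ((5/3)*4)*(-2) = (20/3)*(-2) = -40/3 ≈ -13.333)
Z(o, G) = 6 + G + o (Z(o, G) = (G + o) + 6 = 6 + G + o)
(8*11 + r) + Z(-10, -6) = (8*11 - 40/3) + (6 - 6 - 10) = (88 - 40/3) - 10 = 224/3 - 10 = 194/3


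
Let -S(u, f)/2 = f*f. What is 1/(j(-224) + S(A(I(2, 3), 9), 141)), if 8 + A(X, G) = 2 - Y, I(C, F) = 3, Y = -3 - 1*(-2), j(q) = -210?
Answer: -1/39972 ≈ -2.5018e-5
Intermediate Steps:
Y = -1 (Y = -3 + 2 = -1)
A(X, G) = -5 (A(X, G) = -8 + (2 - 1*(-1)) = -8 + (2 + 1) = -8 + 3 = -5)
S(u, f) = -2*f² (S(u, f) = -2*f*f = -2*f²)
1/(j(-224) + S(A(I(2, 3), 9), 141)) = 1/(-210 - 2*141²) = 1/(-210 - 2*19881) = 1/(-210 - 39762) = 1/(-39972) = -1/39972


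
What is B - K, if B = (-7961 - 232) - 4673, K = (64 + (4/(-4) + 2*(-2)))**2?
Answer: -16347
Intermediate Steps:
K = 3481 (K = (64 + (4*(-1/4) - 4))**2 = (64 + (-1 - 4))**2 = (64 - 5)**2 = 59**2 = 3481)
B = -12866 (B = -8193 - 4673 = -12866)
B - K = -12866 - 1*3481 = -12866 - 3481 = -16347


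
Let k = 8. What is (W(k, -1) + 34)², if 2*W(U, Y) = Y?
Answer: 4489/4 ≈ 1122.3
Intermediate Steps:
W(U, Y) = Y/2
(W(k, -1) + 34)² = ((½)*(-1) + 34)² = (-½ + 34)² = (67/2)² = 4489/4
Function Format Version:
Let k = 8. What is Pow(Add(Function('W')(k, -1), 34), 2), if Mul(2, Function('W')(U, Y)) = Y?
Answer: Rational(4489, 4) ≈ 1122.3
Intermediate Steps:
Function('W')(U, Y) = Mul(Rational(1, 2), Y)
Pow(Add(Function('W')(k, -1), 34), 2) = Pow(Add(Mul(Rational(1, 2), -1), 34), 2) = Pow(Add(Rational(-1, 2), 34), 2) = Pow(Rational(67, 2), 2) = Rational(4489, 4)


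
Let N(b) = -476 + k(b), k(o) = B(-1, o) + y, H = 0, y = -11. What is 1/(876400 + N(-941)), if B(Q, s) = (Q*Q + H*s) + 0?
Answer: 1/875914 ≈ 1.1417e-6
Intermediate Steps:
B(Q, s) = Q² (B(Q, s) = (Q*Q + 0*s) + 0 = (Q² + 0) + 0 = Q² + 0 = Q²)
k(o) = -10 (k(o) = (-1)² - 11 = 1 - 11 = -10)
N(b) = -486 (N(b) = -476 - 10 = -486)
1/(876400 + N(-941)) = 1/(876400 - 486) = 1/875914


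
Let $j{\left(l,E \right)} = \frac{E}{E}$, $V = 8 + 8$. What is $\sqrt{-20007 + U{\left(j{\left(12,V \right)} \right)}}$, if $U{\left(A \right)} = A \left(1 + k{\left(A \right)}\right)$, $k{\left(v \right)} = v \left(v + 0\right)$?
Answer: $i \sqrt{20005} \approx 141.44 i$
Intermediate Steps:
$V = 16$
$k{\left(v \right)} = v^{2}$ ($k{\left(v \right)} = v v = v^{2}$)
$j{\left(l,E \right)} = 1$
$U{\left(A \right)} = A \left(1 + A^{2}\right)$
$\sqrt{-20007 + U{\left(j{\left(12,V \right)} \right)}} = \sqrt{-20007 + \left(1 + 1^{3}\right)} = \sqrt{-20007 + \left(1 + 1\right)} = \sqrt{-20007 + 2} = \sqrt{-20005} = i \sqrt{20005}$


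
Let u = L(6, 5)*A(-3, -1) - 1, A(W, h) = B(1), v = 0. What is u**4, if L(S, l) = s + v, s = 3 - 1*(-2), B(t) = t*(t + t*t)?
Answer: 6561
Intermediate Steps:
B(t) = t*(t + t**2)
A(W, h) = 2 (A(W, h) = 1**2*(1 + 1) = 1*2 = 2)
s = 5 (s = 3 + 2 = 5)
L(S, l) = 5 (L(S, l) = 5 + 0 = 5)
u = 9 (u = 5*2 - 1 = 10 - 1 = 9)
u**4 = 9**4 = 6561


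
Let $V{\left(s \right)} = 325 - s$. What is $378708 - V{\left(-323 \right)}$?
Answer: $378060$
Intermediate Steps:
$378708 - V{\left(-323 \right)} = 378708 - \left(325 - -323\right) = 378708 - \left(325 + 323\right) = 378708 - 648 = 378060$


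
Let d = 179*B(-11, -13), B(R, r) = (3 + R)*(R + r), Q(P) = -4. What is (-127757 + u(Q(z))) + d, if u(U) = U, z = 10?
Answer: -93393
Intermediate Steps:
d = 34368 (d = 179*((-11)² + 3*(-11) + 3*(-13) - 11*(-13)) = 179*(121 - 33 - 39 + 143) = 179*192 = 34368)
(-127757 + u(Q(z))) + d = (-127757 - 4) + 34368 = -127761 + 34368 = -93393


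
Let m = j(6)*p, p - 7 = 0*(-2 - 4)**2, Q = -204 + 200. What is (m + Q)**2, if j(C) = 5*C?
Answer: 42436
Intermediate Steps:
Q = -4
p = 7 (p = 7 + 0*(-2 - 4)**2 = 7 + 0*(-6)**2 = 7 + 0*36 = 7 + 0 = 7)
m = 210 (m = (5*6)*7 = 30*7 = 210)
(m + Q)**2 = (210 - 4)**2 = 206**2 = 42436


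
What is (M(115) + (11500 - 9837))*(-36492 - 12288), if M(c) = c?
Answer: -86730840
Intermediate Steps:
(M(115) + (11500 - 9837))*(-36492 - 12288) = (115 + (11500 - 9837))*(-36492 - 12288) = (115 + 1663)*(-48780) = 1778*(-48780) = -86730840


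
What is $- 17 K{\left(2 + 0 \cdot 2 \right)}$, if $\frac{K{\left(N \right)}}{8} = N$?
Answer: $-272$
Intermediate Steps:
$K{\left(N \right)} = 8 N$
$- 17 K{\left(2 + 0 \cdot 2 \right)} = - 17 \cdot 8 \left(2 + 0 \cdot 2\right) = - 17 \cdot 8 \left(2 + 0\right) = - 17 \cdot 8 \cdot 2 = \left(-17\right) 16 = -272$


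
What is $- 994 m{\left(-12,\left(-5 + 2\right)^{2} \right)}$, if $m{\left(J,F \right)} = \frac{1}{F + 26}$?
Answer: $- \frac{142}{5} \approx -28.4$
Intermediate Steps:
$m{\left(J,F \right)} = \frac{1}{26 + F}$
$- 994 m{\left(-12,\left(-5 + 2\right)^{2} \right)} = - \frac{994}{26 + \left(-5 + 2\right)^{2}} = - \frac{994}{26 + \left(-3\right)^{2}} = - \frac{994}{26 + 9} = - \frac{994}{35} = \left(-994\right) \frac{1}{35} = - \frac{142}{5}$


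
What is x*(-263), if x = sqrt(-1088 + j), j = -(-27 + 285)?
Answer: -263*I*sqrt(1346) ≈ -9648.9*I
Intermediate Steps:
j = -258 (j = -1*258 = -258)
x = I*sqrt(1346) (x = sqrt(-1088 - 258) = sqrt(-1346) = I*sqrt(1346) ≈ 36.688*I)
x*(-263) = (I*sqrt(1346))*(-263) = -263*I*sqrt(1346)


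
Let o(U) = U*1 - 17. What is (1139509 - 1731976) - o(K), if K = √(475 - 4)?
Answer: -592450 - √471 ≈ -5.9247e+5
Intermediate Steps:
K = √471 ≈ 21.703
o(U) = -17 + U (o(U) = U - 17 = -17 + U)
(1139509 - 1731976) - o(K) = (1139509 - 1731976) - (-17 + √471) = -592467 + (17 - √471) = -592450 - √471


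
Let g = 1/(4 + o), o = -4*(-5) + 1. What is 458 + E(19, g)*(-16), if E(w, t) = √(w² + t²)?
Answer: 458 - 16*√225626/25 ≈ 154.00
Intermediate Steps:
o = 21 (o = 20 + 1 = 21)
g = 1/25 (g = 1/(4 + 21) = 1/25 ≈ 0.040000)
E(w, t) = √(t² + w²)
458 + E(19, g)*(-16) = 458 + √((1/25)² + 19²)*(-16) = 458 + √(1/625 + 361)*(-16) = 458 + √(225626/625)*(-16) = 458 + (√225626/25)*(-16) = 458 - 16*√225626/25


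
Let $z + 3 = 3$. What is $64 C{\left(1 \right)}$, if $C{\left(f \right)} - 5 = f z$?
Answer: $320$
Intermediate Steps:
$z = 0$ ($z = -3 + 3 = 0$)
$C{\left(f \right)} = 5$ ($C{\left(f \right)} = 5 + f 0 = 5 + 0 = 5$)
$64 C{\left(1 \right)} = 64 \cdot 5 = 320$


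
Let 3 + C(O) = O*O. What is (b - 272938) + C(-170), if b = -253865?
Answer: -497906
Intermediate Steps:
C(O) = -3 + O² (C(O) = -3 + O*O = -3 + O²)
(b - 272938) + C(-170) = (-253865 - 272938) + (-3 + (-170)²) = -526803 + (-3 + 28900) = -526803 + 28897 = -497906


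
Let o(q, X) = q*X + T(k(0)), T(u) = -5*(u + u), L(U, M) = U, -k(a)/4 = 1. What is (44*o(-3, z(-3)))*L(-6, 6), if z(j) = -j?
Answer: -8184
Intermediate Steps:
k(a) = -4 (k(a) = -4*1 = -4)
T(u) = -10*u
o(q, X) = 40 + X*q (o(q, X) = q*X - 10*(-4) = X*q + 40 = 40 + X*q)
(44*o(-3, z(-3)))*L(-6, 6) = (44*(40 - 1*(-3)*(-3)))*(-6) = (44*(40 + 3*(-3)))*(-6) = (44*(40 - 9))*(-6) = (44*31)*(-6) = 1364*(-6) = -8184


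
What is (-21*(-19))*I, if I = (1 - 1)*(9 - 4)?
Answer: 0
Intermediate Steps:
I = 0 (I = 0*5 = 0)
(-21*(-19))*I = -21*(-19)*0 = 399*0 = 0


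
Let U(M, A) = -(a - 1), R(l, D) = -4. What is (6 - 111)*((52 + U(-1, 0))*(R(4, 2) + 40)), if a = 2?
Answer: -192780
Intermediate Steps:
U(M, A) = -1 (U(M, A) = -(2 - 1) = -1*1 = -1)
(6 - 111)*((52 + U(-1, 0))*(R(4, 2) + 40)) = (6 - 111)*((52 - 1)*(-4 + 40)) = -5355*36 = -105*1836 = -192780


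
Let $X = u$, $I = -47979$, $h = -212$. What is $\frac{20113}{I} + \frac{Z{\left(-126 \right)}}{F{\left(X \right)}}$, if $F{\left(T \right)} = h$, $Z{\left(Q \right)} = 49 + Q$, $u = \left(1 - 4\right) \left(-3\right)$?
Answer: $- \frac{569573}{10171548} \approx -0.055997$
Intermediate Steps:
$u = 9$ ($u = \left(-3\right) \left(-3\right) = 9$)
$X = 9$
$F{\left(T \right)} = -212$
$\frac{20113}{I} + \frac{Z{\left(-126 \right)}}{F{\left(X \right)}} = \frac{20113}{-47979} + \frac{49 - 126}{-212} = 20113 \left(- \frac{1}{47979}\right) - - \frac{77}{212} = - \frac{20113}{47979} + \frac{77}{212} = - \frac{569573}{10171548}$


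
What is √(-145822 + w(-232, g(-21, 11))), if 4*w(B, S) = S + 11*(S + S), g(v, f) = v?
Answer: I*√583771/2 ≈ 382.02*I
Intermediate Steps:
w(B, S) = 23*S/4 (w(B, S) = (S + 11*(S + S))/4 = (S + 11*(2*S))/4 = (S + 22*S)/4 = (23*S)/4 = 23*S/4)
√(-145822 + w(-232, g(-21, 11))) = √(-145822 + (23/4)*(-21)) = √(-145822 - 483/4) = √(-583771/4) = I*√583771/2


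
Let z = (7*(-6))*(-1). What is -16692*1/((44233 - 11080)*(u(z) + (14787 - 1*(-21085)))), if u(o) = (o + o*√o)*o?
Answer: -13087919/888070284029 + 613431*√42/888070284029 ≈ -1.0261e-5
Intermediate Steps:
z = 42 (z = -42*(-1) = 42)
u(o) = o*(o + o^(3/2)) (u(o) = (o + o^(3/2))*o = o*(o + o^(3/2)))
-16692*1/((44233 - 11080)*(u(z) + (14787 - 1*(-21085)))) = -16692*1/((44233 - 11080)*((42² + 42^(5/2)) + (14787 - 1*(-21085)))) = -16692*1/(33153*((1764 + 1764*√42) + (14787 + 21085))) = -16692*1/(33153*((1764 + 1764*√42) + 35872)) = -16692*1/(33153*(37636 + 1764*√42)) = -16692/(1247746308 + 58481892*√42)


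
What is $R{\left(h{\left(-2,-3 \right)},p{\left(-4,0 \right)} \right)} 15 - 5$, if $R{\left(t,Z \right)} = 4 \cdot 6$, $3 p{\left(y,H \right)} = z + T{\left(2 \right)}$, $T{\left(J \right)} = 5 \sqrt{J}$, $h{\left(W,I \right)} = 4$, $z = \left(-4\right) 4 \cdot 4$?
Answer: $355$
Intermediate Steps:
$z = -64$ ($z = \left(-16\right) 4 = -64$)
$p{\left(y,H \right)} = - \frac{64}{3} + \frac{5 \sqrt{2}}{3}$ ($p{\left(y,H \right)} = \frac{-64 + 5 \sqrt{2}}{3} = - \frac{64}{3} + \frac{5 \sqrt{2}}{3}$)
$R{\left(t,Z \right)} = 24$
$R{\left(h{\left(-2,-3 \right)},p{\left(-4,0 \right)} \right)} 15 - 5 = 24 \cdot 15 - 5 = 360 - 5 = 355$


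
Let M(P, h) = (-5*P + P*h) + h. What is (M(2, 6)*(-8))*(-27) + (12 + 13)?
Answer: 1753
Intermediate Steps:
M(P, h) = h - 5*P + P*h
(M(2, 6)*(-8))*(-27) + (12 + 13) = ((6 - 5*2 + 2*6)*(-8))*(-27) + (12 + 13) = ((6 - 10 + 12)*(-8))*(-27) + 25 = (8*(-8))*(-27) + 25 = -64*(-27) + 25 = 1728 + 25 = 1753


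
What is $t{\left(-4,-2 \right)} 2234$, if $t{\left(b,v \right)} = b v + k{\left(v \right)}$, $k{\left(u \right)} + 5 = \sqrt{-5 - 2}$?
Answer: $6702 + 2234 i \sqrt{7} \approx 6702.0 + 5910.6 i$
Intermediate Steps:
$k{\left(u \right)} = -5 + i \sqrt{7}$ ($k{\left(u \right)} = -5 + \sqrt{-5 - 2} = -5 + \sqrt{-7} = -5 + i \sqrt{7}$)
$t{\left(b,v \right)} = -5 + i \sqrt{7} + b v$ ($t{\left(b,v \right)} = b v - \left(5 - i \sqrt{7}\right) = -5 + i \sqrt{7} + b v$)
$t{\left(-4,-2 \right)} 2234 = \left(-5 + i \sqrt{7} - -8\right) 2234 = \left(-5 + i \sqrt{7} + 8\right) 2234 = \left(3 + i \sqrt{7}\right) 2234 = 6702 + 2234 i \sqrt{7}$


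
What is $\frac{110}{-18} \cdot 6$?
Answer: $- \frac{110}{3} \approx -36.667$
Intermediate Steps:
$\frac{110}{-18} \cdot 6 = 110 \left(- \frac{1}{18}\right) 6 = \left(- \frac{55}{9}\right) 6 = - \frac{110}{3}$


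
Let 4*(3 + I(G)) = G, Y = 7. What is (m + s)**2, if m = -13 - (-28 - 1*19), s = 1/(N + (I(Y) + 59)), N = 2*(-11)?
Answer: 23677956/20449 ≈ 1157.9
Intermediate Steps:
N = -22
I(G) = -3 + G/4
s = 4/143 (s = 1/(-22 + ((-3 + (1/4)*7) + 59)) = 1/(-22 + ((-3 + 7/4) + 59)) = 1/(-22 + (-5/4 + 59)) = 1/(-22 + 231/4) = 1/(143/4) = 4/143 ≈ 0.027972)
m = 34 (m = -13 - (-28 - 19) = -13 - 1*(-47) = -13 + 47 = 34)
(m + s)**2 = (34 + 4/143)**2 = (4866/143)**2 = 23677956/20449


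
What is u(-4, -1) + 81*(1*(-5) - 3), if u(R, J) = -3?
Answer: -651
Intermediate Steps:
u(-4, -1) + 81*(1*(-5) - 3) = -3 + 81*(1*(-5) - 3) = -3 + 81*(-5 - 3) = -3 + 81*(-8) = -3 - 648 = -651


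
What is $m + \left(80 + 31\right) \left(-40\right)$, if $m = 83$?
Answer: $-4357$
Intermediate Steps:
$m + \left(80 + 31\right) \left(-40\right) = 83 + \left(80 + 31\right) \left(-40\right) = 83 + 111 \left(-40\right) = 83 - 4440 = -4357$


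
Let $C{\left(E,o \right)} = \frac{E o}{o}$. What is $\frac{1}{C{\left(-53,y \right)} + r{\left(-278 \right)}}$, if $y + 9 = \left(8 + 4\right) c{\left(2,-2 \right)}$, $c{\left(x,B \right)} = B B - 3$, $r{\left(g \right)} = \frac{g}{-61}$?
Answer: $- \frac{61}{2955} \approx -0.020643$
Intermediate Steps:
$r{\left(g \right)} = - \frac{g}{61}$ ($r{\left(g \right)} = g \left(- \frac{1}{61}\right) = - \frac{g}{61}$)
$c{\left(x,B \right)} = -3 + B^{2}$ ($c{\left(x,B \right)} = B^{2} - 3 = -3 + B^{2}$)
$y = 3$ ($y = -9 + \left(8 + 4\right) \left(-3 + \left(-2\right)^{2}\right) = -9 + 12 \left(-3 + 4\right) = -9 + 12 \cdot 1 = -9 + 12 = 3$)
$C{\left(E,o \right)} = E$
$\frac{1}{C{\left(-53,y \right)} + r{\left(-278 \right)}} = \frac{1}{-53 - - \frac{278}{61}} = \frac{1}{-53 + \frac{278}{61}} = \frac{1}{- \frac{2955}{61}} = - \frac{61}{2955}$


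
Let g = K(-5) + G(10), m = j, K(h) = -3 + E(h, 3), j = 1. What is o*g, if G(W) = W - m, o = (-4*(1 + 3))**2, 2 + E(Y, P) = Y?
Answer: -256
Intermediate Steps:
E(Y, P) = -2 + Y
K(h) = -5 + h (K(h) = -3 + (-2 + h) = -5 + h)
m = 1
o = 256 (o = (-4*4)**2 = (-16)**2 = 256)
G(W) = -1 + W (G(W) = W - 1*1 = W - 1 = -1 + W)
g = -1 (g = (-5 - 5) + (-1 + 10) = -10 + 9 = -1)
o*g = 256*(-1) = -256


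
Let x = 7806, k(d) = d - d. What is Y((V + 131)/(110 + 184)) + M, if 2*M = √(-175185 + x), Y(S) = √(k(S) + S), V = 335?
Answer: √699/21 + I*√167379/2 ≈ 1.259 + 204.56*I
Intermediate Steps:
k(d) = 0
Y(S) = √S (Y(S) = √(0 + S) = √S)
M = I*√167379/2 (M = √(-175185 + 7806)/2 = √(-167379)/2 = (I*√167379)/2 = I*√167379/2 ≈ 204.56*I)
Y((V + 131)/(110 + 184)) + M = √((335 + 131)/(110 + 184)) + I*√167379/2 = √(466/294) + I*√167379/2 = √(466*(1/294)) + I*√167379/2 = √(233/147) + I*√167379/2 = √699/21 + I*√167379/2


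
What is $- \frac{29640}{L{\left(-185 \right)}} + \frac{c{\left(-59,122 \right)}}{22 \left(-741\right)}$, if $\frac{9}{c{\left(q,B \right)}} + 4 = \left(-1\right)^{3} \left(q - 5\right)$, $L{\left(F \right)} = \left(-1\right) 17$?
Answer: $\frac{3221275183}{1847560} \approx 1743.5$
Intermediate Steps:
$L{\left(F \right)} = -17$
$c{\left(q,B \right)} = \frac{9}{1 - q}$ ($c{\left(q,B \right)} = \frac{9}{-4 + \left(-1\right)^{3} \left(q - 5\right)} = \frac{9}{-4 - \left(-5 + q\right)} = \frac{9}{1 - q}$)
$- \frac{29640}{L{\left(-185 \right)}} + \frac{c{\left(-59,122 \right)}}{22 \left(-741\right)} = - \frac{29640}{-17} + \frac{\left(-9\right) \frac{1}{-1 - 59}}{22 \left(-741\right)} = \left(-29640\right) \left(- \frac{1}{17}\right) + \frac{\left(-9\right) \frac{1}{-60}}{-16302} = \frac{29640}{17} + \left(-9\right) \left(- \frac{1}{60}\right) \left(- \frac{1}{16302}\right) = \frac{29640}{17} + \frac{3}{20} \left(- \frac{1}{16302}\right) = \frac{29640}{17} - \frac{1}{108680} = \frac{3221275183}{1847560}$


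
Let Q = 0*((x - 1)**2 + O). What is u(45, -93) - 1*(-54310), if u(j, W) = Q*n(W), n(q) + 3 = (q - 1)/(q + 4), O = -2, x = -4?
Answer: 54310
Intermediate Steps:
n(q) = -3 + (-1 + q)/(4 + q) (n(q) = -3 + (q - 1)/(q + 4) = -3 + (-1 + q)/(4 + q))
Q = 0 (Q = 0*((-4 - 1)**2 - 2) = 0*((-5)**2 - 2) = 0*(25 - 2) = 0*23 = 0)
u(j, W) = 0 (u(j, W) = 0*((-13 - 2*W)/(4 + W)) = 0)
u(45, -93) - 1*(-54310) = 0 - 1*(-54310) = 0 + 54310 = 54310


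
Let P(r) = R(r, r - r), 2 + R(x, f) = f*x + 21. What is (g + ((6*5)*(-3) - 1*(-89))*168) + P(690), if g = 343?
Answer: 194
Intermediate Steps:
R(x, f) = 19 + f*x (R(x, f) = -2 + (f*x + 21) = -2 + (21 + f*x) = 19 + f*x)
P(r) = 19 (P(r) = 19 + (r - r)*r = 19 + 0*r = 19 + 0 = 19)
(g + ((6*5)*(-3) - 1*(-89))*168) + P(690) = (343 + ((6*5)*(-3) - 1*(-89))*168) + 19 = (343 + (30*(-3) + 89)*168) + 19 = (343 + (-90 + 89)*168) + 19 = (343 - 1*168) + 19 = (343 - 168) + 19 = 175 + 19 = 194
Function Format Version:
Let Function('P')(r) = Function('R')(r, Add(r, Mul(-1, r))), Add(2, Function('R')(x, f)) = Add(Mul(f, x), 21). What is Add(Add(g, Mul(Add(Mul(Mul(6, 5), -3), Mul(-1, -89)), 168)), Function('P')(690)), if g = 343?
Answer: 194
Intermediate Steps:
Function('R')(x, f) = Add(19, Mul(f, x)) (Function('R')(x, f) = Add(-2, Add(Mul(f, x), 21)) = Add(-2, Add(21, Mul(f, x))) = Add(19, Mul(f, x)))
Function('P')(r) = 19 (Function('P')(r) = Add(19, Mul(Add(r, Mul(-1, r)), r)) = Add(19, Mul(0, r)) = Add(19, 0) = 19)
Add(Add(g, Mul(Add(Mul(Mul(6, 5), -3), Mul(-1, -89)), 168)), Function('P')(690)) = Add(Add(343, Mul(Add(Mul(Mul(6, 5), -3), Mul(-1, -89)), 168)), 19) = Add(Add(343, Mul(Add(Mul(30, -3), 89), 168)), 19) = Add(Add(343, Mul(Add(-90, 89), 168)), 19) = Add(Add(343, Mul(-1, 168)), 19) = Add(Add(343, -168), 19) = Add(175, 19) = 194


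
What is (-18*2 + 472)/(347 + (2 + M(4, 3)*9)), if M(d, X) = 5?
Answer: 218/197 ≈ 1.1066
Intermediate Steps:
(-18*2 + 472)/(347 + (2 + M(4, 3)*9)) = (-18*2 + 472)/(347 + (2 + 5*9)) = (-36 + 472)/(347 + (2 + 45)) = 436/(347 + 47) = 436/394 = 436*(1/394) = 218/197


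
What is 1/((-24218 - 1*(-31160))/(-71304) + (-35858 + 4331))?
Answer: -11884/374668025 ≈ -3.1719e-5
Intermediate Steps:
1/((-24218 - 1*(-31160))/(-71304) + (-35858 + 4331)) = 1/((-24218 + 31160)*(-1/71304) - 31527) = 1/(6942*(-1/71304) - 31527) = 1/(-1157/11884 - 31527) = 1/(-374668025/11884) = -11884/374668025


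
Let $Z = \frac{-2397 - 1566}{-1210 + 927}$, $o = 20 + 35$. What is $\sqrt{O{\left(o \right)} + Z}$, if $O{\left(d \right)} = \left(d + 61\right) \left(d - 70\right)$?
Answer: $\frac{3 i \sqrt{15359259}}{283} \approx 41.545 i$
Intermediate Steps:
$o = 55$
$O{\left(d \right)} = \left(-70 + d\right) \left(61 + d\right)$ ($O{\left(d \right)} = \left(61 + d\right) \left(-70 + d\right) = \left(-70 + d\right) \left(61 + d\right)$)
$Z = \frac{3963}{283}$ ($Z = - \frac{3963}{-283} = \left(-3963\right) \left(- \frac{1}{283}\right) = \frac{3963}{283} \approx 14.004$)
$\sqrt{O{\left(o \right)} + Z} = \sqrt{\left(-4270 + 55^{2} - 495\right) + \frac{3963}{283}} = \sqrt{\left(-4270 + 3025 - 495\right) + \frac{3963}{283}} = \sqrt{-1740 + \frac{3963}{283}} = \sqrt{- \frac{488457}{283}} = \frac{3 i \sqrt{15359259}}{283}$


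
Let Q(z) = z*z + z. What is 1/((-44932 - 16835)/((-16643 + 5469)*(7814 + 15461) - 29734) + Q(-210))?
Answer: 86701528/3805330084509 ≈ 2.2784e-5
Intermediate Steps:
Q(z) = z + z**2 (Q(z) = z**2 + z = z + z**2)
1/((-44932 - 16835)/((-16643 + 5469)*(7814 + 15461) - 29734) + Q(-210)) = 1/((-44932 - 16835)/((-16643 + 5469)*(7814 + 15461) - 29734) - 210*(1 - 210)) = 1/(-61767/(-11174*23275 - 29734) - 210*(-209)) = 1/(-61767/(-260074850 - 29734) + 43890) = 1/(-61767/(-260104584) + 43890) = 1/(-61767*(-1/260104584) + 43890) = 1/(20589/86701528 + 43890) = 1/(3805330084509/86701528) = 86701528/3805330084509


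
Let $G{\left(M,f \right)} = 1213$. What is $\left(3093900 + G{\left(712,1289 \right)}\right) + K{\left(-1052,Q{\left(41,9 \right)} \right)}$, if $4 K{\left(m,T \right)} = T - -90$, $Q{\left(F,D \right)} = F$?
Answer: $\frac{12380583}{4} \approx 3.0951 \cdot 10^{6}$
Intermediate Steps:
$K{\left(m,T \right)} = \frac{45}{2} + \frac{T}{4}$ ($K{\left(m,T \right)} = \frac{T - -90}{4} = \frac{T + 90}{4} = \frac{90 + T}{4} = \frac{45}{2} + \frac{T}{4}$)
$\left(3093900 + G{\left(712,1289 \right)}\right) + K{\left(-1052,Q{\left(41,9 \right)} \right)} = \left(3093900 + 1213\right) + \left(\frac{45}{2} + \frac{1}{4} \cdot 41\right) = 3095113 + \left(\frac{45}{2} + \frac{41}{4}\right) = 3095113 + \frac{131}{4} = \frac{12380583}{4}$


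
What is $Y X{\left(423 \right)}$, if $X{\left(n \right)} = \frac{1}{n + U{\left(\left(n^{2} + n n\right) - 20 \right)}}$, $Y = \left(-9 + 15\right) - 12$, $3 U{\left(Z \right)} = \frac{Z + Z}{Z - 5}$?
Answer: $- \frac{6440994}{454805753} \approx -0.014162$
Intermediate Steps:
$U{\left(Z \right)} = \frac{2 Z}{3 \left(-5 + Z\right)}$ ($U{\left(Z \right)} = \frac{\left(Z + Z\right) \frac{1}{Z - 5}}{3} = \frac{2 Z \frac{1}{-5 + Z}}{3} = \frac{2 Z}{3 \left(-5 + Z\right)}$)
$Y = -6$ ($Y = 6 - 12 = -6$)
$X{\left(n \right)} = \frac{1}{n + \frac{2 \left(-20 + 2 n^{2}\right)}{3 \left(-25 + 2 n^{2}\right)}}$ ($X{\left(n \right)} = \frac{1}{n + \frac{2 \left(\left(n^{2} + n n\right) - 20\right)}{3 \left(-5 - \left(20 - n^{2} - n n\right)\right)}} = \frac{1}{n + \frac{2 \left(\left(n^{2} + n^{2}\right) - 20\right)}{3 \left(-5 + \left(\left(n^{2} + n^{2}\right) - 20\right)\right)}} = \frac{1}{n + \frac{2 \left(2 n^{2} - 20\right)}{3 \left(-5 + \left(2 n^{2} - 20\right)\right)}} = \frac{1}{n + \frac{2 \left(-20 + 2 n^{2}\right)}{3 \left(-5 + \left(-20 + 2 n^{2}\right)\right)}} = \frac{1}{n + \frac{2 \left(-20 + 2 n^{2}\right)}{3 \left(-25 + 2 n^{2}\right)}}$)
$Y X{\left(423 \right)} = - 6 \frac{3 \left(-25 + 2 \cdot 423^{2}\right)}{-40 - 31725 + 4 \cdot 423^{2} + 6 \cdot 423^{3}} = - 6 \frac{3 \left(-25 + 2 \cdot 178929\right)}{-40 - 31725 + 4 \cdot 178929 + 6 \cdot 75686967} = - 6 \frac{3 \left(-25 + 357858\right)}{-40 - 31725 + 715716 + 454121802} = - 6 \cdot 3 \cdot \frac{1}{454805753} \cdot 357833 = \left(-6\right) \frac{1073499}{454805753} = - \frac{6440994}{454805753}$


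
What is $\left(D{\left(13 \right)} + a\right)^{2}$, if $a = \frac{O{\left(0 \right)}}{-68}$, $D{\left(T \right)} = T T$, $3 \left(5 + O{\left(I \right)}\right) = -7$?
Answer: $\frac{297528001}{10404} \approx 28597.0$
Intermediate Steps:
$O{\left(I \right)} = - \frac{22}{3}$ ($O{\left(I \right)} = -5 + \frac{1}{3} \left(-7\right) = -5 - \frac{7}{3} = - \frac{22}{3}$)
$D{\left(T \right)} = T^{2}$
$a = \frac{11}{102}$ ($a = - \frac{22}{3 \left(-68\right)} = \left(- \frac{22}{3}\right) \left(- \frac{1}{68}\right) = \frac{11}{102} \approx 0.10784$)
$\left(D{\left(13 \right)} + a\right)^{2} = \left(13^{2} + \frac{11}{102}\right)^{2} = \left(169 + \frac{11}{102}\right)^{2} = \left(\frac{17249}{102}\right)^{2} = \frac{297528001}{10404}$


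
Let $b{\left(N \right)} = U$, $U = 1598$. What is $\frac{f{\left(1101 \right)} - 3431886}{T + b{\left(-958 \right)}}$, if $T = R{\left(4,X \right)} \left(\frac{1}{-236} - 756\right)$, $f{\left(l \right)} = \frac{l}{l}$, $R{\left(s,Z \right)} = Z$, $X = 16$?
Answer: $\frac{202481215}{619386} \approx 326.91$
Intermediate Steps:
$b{\left(N \right)} = 1598$
$f{\left(l \right)} = 1$
$T = - \frac{713668}{59}$ ($T = 16 \left(\frac{1}{-236} - 756\right) = 16 \left(- \frac{1}{236} - 756\right) = 16 \left(- \frac{178417}{236}\right) = - \frac{713668}{59} \approx -12096.0$)
$\frac{f{\left(1101 \right)} - 3431886}{T + b{\left(-958 \right)}} = \frac{1 - 3431886}{- \frac{713668}{59} + 1598} = - \frac{3431885}{- \frac{619386}{59}} = \left(-3431885\right) \left(- \frac{59}{619386}\right) = \frac{202481215}{619386}$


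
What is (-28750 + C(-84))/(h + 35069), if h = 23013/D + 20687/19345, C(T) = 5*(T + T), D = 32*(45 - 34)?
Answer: -201491329600/239252719669 ≈ -0.84217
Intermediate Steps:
D = 352 (D = 32*11 = 352)
C(T) = 10*T (C(T) = 5*(2*T) = 10*T)
h = 452468309/6809440 (h = 23013/352 + 20687/19345 = 452468309/6809440 ≈ 66.447)
(-28750 + C(-84))/(h + 35069) = (-28750 + 10*(-84))/(452468309/6809440 + 35069) = (-28750 - 840)/(239252719669/6809440) = -29590*6809440/239252719669 = -201491329600/239252719669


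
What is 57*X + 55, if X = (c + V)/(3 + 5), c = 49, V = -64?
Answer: -415/8 ≈ -51.875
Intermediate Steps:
X = -15/8 (X = (49 - 64)/(3 + 5) = -15/8 ≈ -1.8750)
57*X + 55 = 57*(-15/8) + 55 = -855/8 + 55 = -415/8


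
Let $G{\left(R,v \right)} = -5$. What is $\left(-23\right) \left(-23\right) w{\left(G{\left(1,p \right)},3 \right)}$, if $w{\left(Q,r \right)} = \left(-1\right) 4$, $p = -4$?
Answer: $-2116$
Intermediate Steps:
$w{\left(Q,r \right)} = -4$
$\left(-23\right) \left(-23\right) w{\left(G{\left(1,p \right)},3 \right)} = \left(-23\right) \left(-23\right) \left(-4\right) = 529 \left(-4\right) = -2116$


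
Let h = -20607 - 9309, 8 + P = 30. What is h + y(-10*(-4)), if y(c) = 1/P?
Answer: -658151/22 ≈ -29916.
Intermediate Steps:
P = 22 (P = -8 + 30 = 22)
y(c) = 1/22
h = -29916
h + y(-10*(-4)) = -29916 + 1/22 = -658151/22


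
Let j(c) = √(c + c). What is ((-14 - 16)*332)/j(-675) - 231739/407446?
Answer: -231739/407446 + 332*I*√6/3 ≈ -0.56876 + 271.08*I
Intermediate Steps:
j(c) = √2*√c (j(c) = √(2*c) = √2*√c)
((-14 - 16)*332)/j(-675) - 231739/407446 = ((-14 - 16)*332)/((√2*√(-675))) - 231739/407446 = (-30*332)/((√2*(15*I*√3))) - 231739*1/407446 = -9960*(-I*√6/90) - 231739/407446 = -(-332)*I*√6/3 - 231739/407446 = 332*I*√6/3 - 231739/407446 = -231739/407446 + 332*I*√6/3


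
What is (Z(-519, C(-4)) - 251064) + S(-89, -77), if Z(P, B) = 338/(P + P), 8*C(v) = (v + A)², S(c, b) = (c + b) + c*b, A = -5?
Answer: -126831832/519 ≈ -2.4438e+5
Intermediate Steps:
S(c, b) = b + c + b*c (S(c, b) = (b + c) + b*c = b + c + b*c)
C(v) = (-5 + v)²/8 (C(v) = (v - 5)²/8 = (-5 + v)²/8)
Z(P, B) = 169/P (Z(P, B) = 338/((2*P)) = 338*(1/(2*P)) = 169/P)
(Z(-519, C(-4)) - 251064) + S(-89, -77) = (169/(-519) - 251064) + (-77 - 89 - 77*(-89)) = (169*(-1/519) - 251064) + (-77 - 89 + 6853) = (-169/519 - 251064) + 6687 = -130302385/519 + 6687 = -126831832/519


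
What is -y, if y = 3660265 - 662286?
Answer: -2997979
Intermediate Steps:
y = 2997979
-y = -1*2997979 = -2997979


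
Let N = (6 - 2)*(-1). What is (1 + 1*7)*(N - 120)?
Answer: -992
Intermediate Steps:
N = -4 (N = 4*(-1) = -4)
(1 + 1*7)*(N - 120) = (1 + 1*7)*(-4 - 120) = (1 + 7)*(-124) = 8*(-124) = -992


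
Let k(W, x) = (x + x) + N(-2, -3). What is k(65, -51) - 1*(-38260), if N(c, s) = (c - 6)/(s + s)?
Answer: 114478/3 ≈ 38159.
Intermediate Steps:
N(c, s) = (-6 + c)/(2*s) (N(c, s) = (-6 + c)/((2*s)) = (-6 + c)*(1/(2*s)) = (-6 + c)/(2*s))
k(W, x) = 4/3 + 2*x (k(W, x) = (x + x) + (½)*(-6 - 2)/(-3) = 2*x + (½)*(-⅓)*(-8) = 2*x + 4/3 = 4/3 + 2*x)
k(65, -51) - 1*(-38260) = (4/3 + 2*(-51)) - 1*(-38260) = (4/3 - 102) + 38260 = -302/3 + 38260 = 114478/3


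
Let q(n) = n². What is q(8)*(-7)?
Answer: -448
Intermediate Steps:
q(8)*(-7) = 8²*(-7) = 64*(-7) = -448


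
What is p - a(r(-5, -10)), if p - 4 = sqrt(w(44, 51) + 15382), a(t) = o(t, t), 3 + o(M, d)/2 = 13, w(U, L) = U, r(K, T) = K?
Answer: -16 + 3*sqrt(1714) ≈ 108.20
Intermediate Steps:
o(M, d) = 20 (o(M, d) = -6 + 2*13 = -6 + 26 = 20)
a(t) = 20
p = 4 + 3*sqrt(1714) (p = 4 + sqrt(44 + 15382) = 4 + sqrt(15426) = 4 + 3*sqrt(1714) ≈ 128.20)
p - a(r(-5, -10)) = (4 + 3*sqrt(1714)) - 1*20 = (4 + 3*sqrt(1714)) - 20 = -16 + 3*sqrt(1714)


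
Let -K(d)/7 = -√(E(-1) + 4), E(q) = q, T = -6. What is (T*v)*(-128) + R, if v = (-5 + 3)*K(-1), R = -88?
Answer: -88 - 10752*√3 ≈ -18711.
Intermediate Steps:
K(d) = 7*√3 (K(d) = -(-7)*√(-1 + 4) = -(-7)*√3 = 7*√3)
v = -14*√3 (v = (-5 + 3)*(7*√3) = -14*√3 ≈ -24.249)
(T*v)*(-128) + R = -(-84)*√3*(-128) - 88 = (84*√3)*(-128) - 88 = -10752*√3 - 88 = -88 - 10752*√3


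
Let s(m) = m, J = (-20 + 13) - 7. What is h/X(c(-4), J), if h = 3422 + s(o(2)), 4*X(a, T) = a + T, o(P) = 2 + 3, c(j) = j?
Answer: -6854/9 ≈ -761.56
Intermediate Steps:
o(P) = 5
J = -14 (J = -7 - 7 = -14)
X(a, T) = T/4 + a/4 (X(a, T) = (a + T)/4 = (T + a)/4 = T/4 + a/4)
h = 3427 (h = 3422 + 5 = 3427)
h/X(c(-4), J) = 3427/((¼)*(-14) + (¼)*(-4)) = 3427/(-7/2 - 1) = 3427/(-9/2) = 3427*(-2/9) = -6854/9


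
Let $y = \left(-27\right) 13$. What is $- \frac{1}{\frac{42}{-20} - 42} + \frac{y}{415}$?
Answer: $- \frac{150641}{183015} \approx -0.82311$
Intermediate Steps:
$y = -351$
$- \frac{1}{\frac{42}{-20} - 42} + \frac{y}{415} = - \frac{1}{\frac{42}{-20} - 42} - \frac{351}{415} = - \frac{1}{42 \left(- \frac{1}{20}\right) - 42} - \frac{351}{415} = - \frac{1}{- \frac{21}{10} - 42} - \frac{351}{415} = - \frac{1}{- \frac{441}{10}} - \frac{351}{415} = \left(-1\right) \left(- \frac{10}{441}\right) - \frac{351}{415} = \frac{10}{441} - \frac{351}{415} = - \frac{150641}{183015}$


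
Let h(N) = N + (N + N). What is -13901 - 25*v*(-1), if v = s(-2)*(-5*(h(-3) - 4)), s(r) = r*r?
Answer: -7401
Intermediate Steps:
h(N) = 3*N (h(N) = N + 2*N = 3*N)
s(r) = r²
v = 260 (v = (-2)²*(-5*(3*(-3) - 4)) = 4*(-5*(-9 - 4)) = 4*(-5*(-13)) = 4*65 = 260)
-13901 - 25*v*(-1) = -13901 - 25*260*(-1) = -13901 - 6500*(-1) = -13901 - 1*(-6500) = -13901 + 6500 = -7401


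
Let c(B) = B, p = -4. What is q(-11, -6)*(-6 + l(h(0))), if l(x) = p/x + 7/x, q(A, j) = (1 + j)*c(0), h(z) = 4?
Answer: 0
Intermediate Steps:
q(A, j) = 0 (q(A, j) = (1 + j)*0 = 0)
l(x) = 3/x (l(x) = -4/x + 7/x = 3/x)
q(-11, -6)*(-6 + l(h(0))) = 0*(-6 + 3/4) = 0*(-6 + 3*(¼)) = 0*(-6 + ¾) = 0*(-21/4) = 0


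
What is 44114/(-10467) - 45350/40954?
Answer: -1140661603/214332759 ≈ -5.3219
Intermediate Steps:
44114/(-10467) - 45350/40954 = 44114*(-1/10467) - 45350*1/40954 = -44114/10467 - 22675/20477 = -1140661603/214332759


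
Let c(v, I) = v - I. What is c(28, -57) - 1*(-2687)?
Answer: 2772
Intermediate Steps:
c(28, -57) - 1*(-2687) = (28 - 1*(-57)) - 1*(-2687) = (28 + 57) + 2687 = 85 + 2687 = 2772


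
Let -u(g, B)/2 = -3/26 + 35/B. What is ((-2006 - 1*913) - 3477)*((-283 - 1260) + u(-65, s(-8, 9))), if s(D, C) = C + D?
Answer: 10315272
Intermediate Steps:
u(g, B) = 3/13 - 70/B (u(g, B) = -2*(-3/26 + 35/B) = 3/13 - 70/B)
((-2006 - 1*913) - 3477)*((-283 - 1260) + u(-65, s(-8, 9))) = ((-2006 - 1*913) - 3477)*((-283 - 1260) + (3/13 - 70/(9 - 8))) = ((-2006 - 913) - 3477)*(-1543 + (3/13 - 70/1)) = (-2919 - 3477)*(-1543 + (3/13 - 70*1)) = -6396*(-1543 + (3/13 - 70)) = -6396*(-1543 - 907/13) = -6396*(-20966/13) = 10315272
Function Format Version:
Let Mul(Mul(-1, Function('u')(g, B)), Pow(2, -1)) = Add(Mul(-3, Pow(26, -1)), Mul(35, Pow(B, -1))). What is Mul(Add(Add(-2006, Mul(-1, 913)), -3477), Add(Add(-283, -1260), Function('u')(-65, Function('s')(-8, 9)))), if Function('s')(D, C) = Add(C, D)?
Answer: 10315272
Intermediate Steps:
Function('u')(g, B) = Add(Rational(3, 13), Mul(-70, Pow(B, -1))) (Function('u')(g, B) = Mul(-2, Add(Mul(-3, Pow(26, -1)), Mul(35, Pow(B, -1)))) = Mul(-2, Add(Mul(-3, Rational(1, 26)), Mul(35, Pow(B, -1)))) = Mul(-2, Add(Rational(-3, 26), Mul(35, Pow(B, -1)))) = Add(Rational(3, 13), Mul(-70, Pow(B, -1))))
Mul(Add(Add(-2006, Mul(-1, 913)), -3477), Add(Add(-283, -1260), Function('u')(-65, Function('s')(-8, 9)))) = Mul(Add(Add(-2006, Mul(-1, 913)), -3477), Add(Add(-283, -1260), Add(Rational(3, 13), Mul(-70, Pow(Add(9, -8), -1))))) = Mul(Add(Add(-2006, -913), -3477), Add(-1543, Add(Rational(3, 13), Mul(-70, Pow(1, -1))))) = Mul(Add(-2919, -3477), Add(-1543, Add(Rational(3, 13), Mul(-70, 1)))) = Mul(-6396, Add(-1543, Add(Rational(3, 13), -70))) = Mul(-6396, Add(-1543, Rational(-907, 13))) = Mul(-6396, Rational(-20966, 13)) = 10315272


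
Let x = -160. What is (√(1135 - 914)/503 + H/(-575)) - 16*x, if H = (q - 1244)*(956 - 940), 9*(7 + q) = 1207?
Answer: 13408832/5175 + √221/503 ≈ 2591.1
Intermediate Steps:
q = 1144/9 (q = -7 + (⅑)*1207 = -7 + 1207/9 = 1144/9 ≈ 127.11)
H = -160832/9 (H = (1144/9 - 1244)*(956 - 940) = -10052/9*16 = -160832/9 ≈ -17870.)
(√(1135 - 914)/503 + H/(-575)) - 16*x = (√(1135 - 914)/503 - 160832/9/(-575)) - 16*(-160) = (√221*(1/503) - 160832/9*(-1/575)) - 1*(-2560) = (√221/503 + 160832/5175) + 2560 = (160832/5175 + √221/503) + 2560 = 13408832/5175 + √221/503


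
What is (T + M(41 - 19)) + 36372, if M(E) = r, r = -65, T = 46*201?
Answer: 45553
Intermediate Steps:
T = 9246
M(E) = -65
(T + M(41 - 19)) + 36372 = (9246 - 65) + 36372 = 9181 + 36372 = 45553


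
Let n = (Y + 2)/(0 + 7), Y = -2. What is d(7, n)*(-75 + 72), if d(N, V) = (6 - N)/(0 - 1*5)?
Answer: -3/5 ≈ -0.60000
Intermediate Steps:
n = 0 (n = (-2 + 2)/(0 + 7) = 0/7 = 0*(1/7) = 0)
d(N, V) = -6/5 + N/5 (d(N, V) = (6 - N)/(0 - 5) = (6 - N)/(-5) = (6 - N)*(-1/5) = -6/5 + N/5)
d(7, n)*(-75 + 72) = (-6/5 + (1/5)*7)*(-75 + 72) = (-6/5 + 7/5)*(-3) = (1/5)*(-3) = -3/5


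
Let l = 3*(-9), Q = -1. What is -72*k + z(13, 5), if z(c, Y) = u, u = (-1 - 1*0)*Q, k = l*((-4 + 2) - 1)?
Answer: -5831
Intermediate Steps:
l = -27
k = 81 (k = -27*((-4 + 2) - 1) = -27*(-2 - 1) = -27*(-3) = 81)
u = 1 (u = (-1 - 1*0)*(-1) = (-1 + 0)*(-1) = -1*(-1) = 1)
z(c, Y) = 1
-72*k + z(13, 5) = -72*81 + 1 = -5832 + 1 = -5831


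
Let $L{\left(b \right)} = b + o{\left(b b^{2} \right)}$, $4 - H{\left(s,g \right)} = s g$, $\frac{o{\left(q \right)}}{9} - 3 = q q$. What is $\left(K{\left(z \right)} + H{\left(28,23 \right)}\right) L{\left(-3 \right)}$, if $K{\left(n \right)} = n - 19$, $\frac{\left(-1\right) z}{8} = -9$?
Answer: $-3865395$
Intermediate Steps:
$z = 72$ ($z = \left(-8\right) \left(-9\right) = 72$)
$o{\left(q \right)} = 27 + 9 q^{2}$ ($o{\left(q \right)} = 27 + 9 q q = 27 + 9 q^{2}$)
$H{\left(s,g \right)} = 4 - g s$ ($H{\left(s,g \right)} = 4 - s g = 4 - g s$)
$L{\left(b \right)} = 27 + b + 9 b^{6}$ ($L{\left(b \right)} = b + \left(27 + 9 \left(b b^{2}\right)^{2}\right) = b + \left(27 + 9 \left(b^{3}\right)^{2}\right) = b + \left(27 + 9 b^{6}\right) = 27 + b + 9 b^{6}$)
$K{\left(n \right)} = -19 + n$
$\left(K{\left(z \right)} + H{\left(28,23 \right)}\right) L{\left(-3 \right)} = \left(\left(-19 + 72\right) + \left(4 - 23 \cdot 28\right)\right) \left(27 - 3 + 9 \left(-3\right)^{6}\right) = \left(53 + \left(4 - 644\right)\right) \left(27 - 3 + 9 \cdot 729\right) = \left(53 - 640\right) \left(27 - 3 + 6561\right) = \left(-587\right) 6585 = -3865395$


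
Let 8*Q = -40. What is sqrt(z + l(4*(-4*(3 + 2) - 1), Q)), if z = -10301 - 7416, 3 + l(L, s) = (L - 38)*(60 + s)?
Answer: I*sqrt(24430) ≈ 156.3*I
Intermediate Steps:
Q = -5 (Q = (1/8)*(-40) = -5)
l(L, s) = -3 + (-38 + L)*(60 + s) (l(L, s) = -3 + (L - 38)*(60 + s) = -3 + (-38 + L)*(60 + s))
z = -17717
sqrt(z + l(4*(-4*(3 + 2) - 1), Q)) = sqrt(-17717 + (-2283 - 38*(-5) + 60*(4*(-4*(3 + 2) - 1)) + (4*(-4*(3 + 2) - 1))*(-5))) = sqrt(-17717 + (-2283 + 190 + 60*(4*(-4*5 - 1)) + (4*(-4*5 - 1))*(-5))) = sqrt(-17717 + (-2283 + 190 + 60*(4*(-20 - 1)) + (4*(-20 - 1))*(-5))) = sqrt(-17717 + (-2283 + 190 + 60*(4*(-21)) + (4*(-21))*(-5))) = sqrt(-17717 + (-2283 + 190 + 60*(-84) - 84*(-5))) = sqrt(-17717 + (-2283 + 190 - 5040 + 420)) = sqrt(-17717 - 6713) = sqrt(-24430) = I*sqrt(24430)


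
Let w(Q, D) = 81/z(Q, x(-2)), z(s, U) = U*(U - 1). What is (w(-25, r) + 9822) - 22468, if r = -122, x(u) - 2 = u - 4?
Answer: -252839/20 ≈ -12642.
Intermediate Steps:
x(u) = -2 + u (x(u) = 2 + (u - 4) = 2 + (-4 + u) = -2 + u)
z(s, U) = U*(-1 + U)
w(Q, D) = 81/20 (w(Q, D) = 81/(((-2 - 2)*(-1 + (-2 - 2)))) = 81/((-4*(-1 - 4))) = 81/((-4*(-5))) = 81/20)
(w(-25, r) + 9822) - 22468 = (81/20 + 9822) - 22468 = 196521/20 - 22468 = -252839/20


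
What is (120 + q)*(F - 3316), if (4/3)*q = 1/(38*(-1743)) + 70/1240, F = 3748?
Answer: 17746371999/342209 ≈ 51858.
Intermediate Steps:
q = 231757/5475344 (q = 3*(1/(38*(-1743)) + 70/1240)/4 = 3*((1/38)*(-1/1743) + 70*(1/1240))/4 = 3*(-1/66234 + 7/124)/4 = (¾)*(231757/4106508) = 231757/5475344 ≈ 0.042327)
(120 + q)*(F - 3316) = (120 + 231757/5475344)*(3748 - 3316) = (657273037/5475344)*432 = 17746371999/342209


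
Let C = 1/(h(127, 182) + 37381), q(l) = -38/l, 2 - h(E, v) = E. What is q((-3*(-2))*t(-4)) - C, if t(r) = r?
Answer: 176963/111768 ≈ 1.5833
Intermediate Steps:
h(E, v) = 2 - E
C = 1/37256 (C = 1/((2 - 1*127) + 37381) = 1/((2 - 127) + 37381) = 1/(-125 + 37381) = 1/37256 ≈ 2.6841e-5)
q((-3*(-2))*t(-4)) - C = -38/(-3*(-2)*(-4)) - 1*1/37256 = -38/(6*(-4)) - 1/37256 = -38/(-24) - 1/37256 = -38*(-1/24) - 1/37256 = 19/12 - 1/37256 = 176963/111768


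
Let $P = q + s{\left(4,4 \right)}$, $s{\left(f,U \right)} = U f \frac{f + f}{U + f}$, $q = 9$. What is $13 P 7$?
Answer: $2275$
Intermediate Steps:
$s{\left(f,U \right)} = \frac{2 U f^{2}}{U + f}$ ($s{\left(f,U \right)} = U f \frac{2 f}{U + f} = \frac{2 U f^{2}}{U + f}$)
$P = 25$ ($P = 9 + 2 \cdot 4 \cdot 4^{2} \frac{1}{4 + 4} = 9 + 2 \cdot 4 \cdot 16 \cdot \frac{1}{8} = 9 + 16 = 25$)
$13 P 7 = 13 \cdot 25 \cdot 7 = 325 \cdot 7 = 2275$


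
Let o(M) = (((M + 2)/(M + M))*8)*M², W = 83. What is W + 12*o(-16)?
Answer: 10835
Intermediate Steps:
o(M) = 4*M*(2 + M) (o(M) = (((2 + M)/((2*M)))*8)*M² = (((2 + M)*(1/(2*M)))*8)*M² = (((2 + M)/(2*M))*8)*M² = (4*(2 + M)/M)*M² = 4*M*(2 + M))
W + 12*o(-16) = 83 + 12*(4*(-16)*(2 - 16)) = 83 + 12*(4*(-16)*(-14)) = 83 + 12*896 = 83 + 10752 = 10835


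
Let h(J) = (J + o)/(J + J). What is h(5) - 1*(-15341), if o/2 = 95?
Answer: 30721/2 ≈ 15361.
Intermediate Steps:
o = 190 (o = 2*95 = 190)
h(J) = (190 + J)/(2*J) (h(J) = (J + 190)/(J + J) = (190 + J)/((2*J)) = (190 + J)*(1/(2*J)) = (190 + J)/(2*J))
h(5) - 1*(-15341) = (½)*(190 + 5)/5 - 1*(-15341) = (½)*(⅕)*195 + 15341 = 39/2 + 15341 = 30721/2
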